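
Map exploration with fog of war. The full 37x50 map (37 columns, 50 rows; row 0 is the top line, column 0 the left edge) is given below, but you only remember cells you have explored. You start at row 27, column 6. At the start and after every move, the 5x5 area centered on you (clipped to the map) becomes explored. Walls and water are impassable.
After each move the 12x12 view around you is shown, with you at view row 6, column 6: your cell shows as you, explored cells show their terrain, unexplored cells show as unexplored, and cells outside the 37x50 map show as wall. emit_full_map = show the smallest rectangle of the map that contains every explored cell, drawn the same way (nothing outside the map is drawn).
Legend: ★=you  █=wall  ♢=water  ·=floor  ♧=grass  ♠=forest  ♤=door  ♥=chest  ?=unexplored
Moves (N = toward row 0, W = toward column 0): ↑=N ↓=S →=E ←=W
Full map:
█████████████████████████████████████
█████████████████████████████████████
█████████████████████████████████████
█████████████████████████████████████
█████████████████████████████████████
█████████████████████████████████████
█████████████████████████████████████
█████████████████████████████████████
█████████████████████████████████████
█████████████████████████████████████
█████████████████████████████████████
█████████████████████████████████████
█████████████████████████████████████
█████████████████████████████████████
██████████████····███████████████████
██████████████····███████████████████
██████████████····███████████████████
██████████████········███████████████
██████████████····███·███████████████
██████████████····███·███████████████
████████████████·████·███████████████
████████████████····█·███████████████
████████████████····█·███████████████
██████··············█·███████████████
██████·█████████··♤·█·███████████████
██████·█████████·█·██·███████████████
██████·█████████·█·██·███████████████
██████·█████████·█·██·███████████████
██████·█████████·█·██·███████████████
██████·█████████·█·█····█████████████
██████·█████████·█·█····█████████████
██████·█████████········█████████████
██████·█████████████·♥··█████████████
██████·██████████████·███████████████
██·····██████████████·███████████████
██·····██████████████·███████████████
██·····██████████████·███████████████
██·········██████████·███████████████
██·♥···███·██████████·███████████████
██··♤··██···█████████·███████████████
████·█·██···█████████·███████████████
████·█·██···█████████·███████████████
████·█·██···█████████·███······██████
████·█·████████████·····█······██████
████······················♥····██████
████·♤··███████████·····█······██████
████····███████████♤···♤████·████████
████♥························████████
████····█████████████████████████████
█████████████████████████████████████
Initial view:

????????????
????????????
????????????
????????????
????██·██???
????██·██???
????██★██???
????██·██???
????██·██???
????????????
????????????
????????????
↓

????????????
????????????
????????????
????██·██???
????██·██???
????██·██???
????██★██???
????██·██???
????██·██???
????????????
????????????
????????????

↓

????????????
????????????
????██·██???
????██·██???
????██·██???
????██·██???
????██★██???
????██·██???
????██·██???
????????????
????????????
????????????

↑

????????????
????????????
????????????
????██·██???
????██·██???
????██·██???
????██★██???
????██·██???
????██·██???
????██·██???
????????????
????????????

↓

????????????
????????????
????██·██???
????██·██???
????██·██???
????██·██???
????██★██???
????██·██???
????██·██???
????????????
????????????
????????????

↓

????????????
????██·██???
????██·██???
????██·██???
????██·██???
????██·██???
????██★██???
????██·██???
????██·██???
????????????
????????????
????????????

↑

????????????
????????????
????██·██???
????██·██???
????██·██???
????██·██???
????██★██???
????██·██???
????██·██???
????██·██???
????????????
????????????

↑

????????????
????????????
????????????
????██·██???
????██·██???
????██·██???
????██★██???
????██·██???
????██·██???
????██·██???
????██·██???
????????????

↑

????????????
????????????
????????????
????????????
????██·██???
????██·██???
????██★██???
????██·██???
????██·██???
????██·██???
????██·██???
????██·██???

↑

????????????
????????????
????????????
????????????
????██·██???
????██·██???
????██★██???
????██·██???
????██·██???
????██·██???
????██·██???
????██·██???

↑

????????????
????????????
????????????
????????????
????██···???
????██·██???
????██★██???
????██·██???
????██·██???
????██·██???
????██·██???
????██·██???

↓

????????????
????????????
????????????
????██···???
????██·██???
????██·██???
????██★██???
????██·██???
????██·██???
????██·██???
????██·██???
????██·██???

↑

????????????
????????????
????????????
????????????
????██···???
????██·██???
????██★██???
????██·██???
????██·██???
????██·██???
????██·██???
????██·██???

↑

????????????
????????????
????????????
????????????
????█████???
????██···???
????██★██???
????██·██???
????██·██???
????██·██???
????██·██???
????██·██???

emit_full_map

█████
██···
██★██
██·██
██·██
██·██
██·██
██·██
██·██
██·██
██·██

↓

????????????
????????????
????????????
????█████???
????██···???
????██·██???
????██★██???
????██·██???
????██·██???
????██·██???
????██·██???
????██·██???

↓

????????????
????????????
????█████???
????██···???
????██·██???
????██·██???
????██★██???
????██·██???
????██·██???
????██·██???
????██·██???
????██·██???

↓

????????????
????█████???
????██···???
????██·██???
????██·██???
????██·██???
????██★██???
????██·██???
????██·██???
????██·██???
????██·██???
????██·██???

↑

????????????
????????????
????█████???
????██···???
????██·██???
????██·██???
????██★██???
????██·██???
????██·██???
????██·██???
????██·██???
????██·██???

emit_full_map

█████
██···
██·██
██·██
██★██
██·██
██·██
██·██
██·██
██·██
██·██

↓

????????????
????█████???
????██···???
????██·██???
????██·██???
????██·██???
????██★██???
????██·██???
????██·██???
????██·██???
????██·██???
????██·██???


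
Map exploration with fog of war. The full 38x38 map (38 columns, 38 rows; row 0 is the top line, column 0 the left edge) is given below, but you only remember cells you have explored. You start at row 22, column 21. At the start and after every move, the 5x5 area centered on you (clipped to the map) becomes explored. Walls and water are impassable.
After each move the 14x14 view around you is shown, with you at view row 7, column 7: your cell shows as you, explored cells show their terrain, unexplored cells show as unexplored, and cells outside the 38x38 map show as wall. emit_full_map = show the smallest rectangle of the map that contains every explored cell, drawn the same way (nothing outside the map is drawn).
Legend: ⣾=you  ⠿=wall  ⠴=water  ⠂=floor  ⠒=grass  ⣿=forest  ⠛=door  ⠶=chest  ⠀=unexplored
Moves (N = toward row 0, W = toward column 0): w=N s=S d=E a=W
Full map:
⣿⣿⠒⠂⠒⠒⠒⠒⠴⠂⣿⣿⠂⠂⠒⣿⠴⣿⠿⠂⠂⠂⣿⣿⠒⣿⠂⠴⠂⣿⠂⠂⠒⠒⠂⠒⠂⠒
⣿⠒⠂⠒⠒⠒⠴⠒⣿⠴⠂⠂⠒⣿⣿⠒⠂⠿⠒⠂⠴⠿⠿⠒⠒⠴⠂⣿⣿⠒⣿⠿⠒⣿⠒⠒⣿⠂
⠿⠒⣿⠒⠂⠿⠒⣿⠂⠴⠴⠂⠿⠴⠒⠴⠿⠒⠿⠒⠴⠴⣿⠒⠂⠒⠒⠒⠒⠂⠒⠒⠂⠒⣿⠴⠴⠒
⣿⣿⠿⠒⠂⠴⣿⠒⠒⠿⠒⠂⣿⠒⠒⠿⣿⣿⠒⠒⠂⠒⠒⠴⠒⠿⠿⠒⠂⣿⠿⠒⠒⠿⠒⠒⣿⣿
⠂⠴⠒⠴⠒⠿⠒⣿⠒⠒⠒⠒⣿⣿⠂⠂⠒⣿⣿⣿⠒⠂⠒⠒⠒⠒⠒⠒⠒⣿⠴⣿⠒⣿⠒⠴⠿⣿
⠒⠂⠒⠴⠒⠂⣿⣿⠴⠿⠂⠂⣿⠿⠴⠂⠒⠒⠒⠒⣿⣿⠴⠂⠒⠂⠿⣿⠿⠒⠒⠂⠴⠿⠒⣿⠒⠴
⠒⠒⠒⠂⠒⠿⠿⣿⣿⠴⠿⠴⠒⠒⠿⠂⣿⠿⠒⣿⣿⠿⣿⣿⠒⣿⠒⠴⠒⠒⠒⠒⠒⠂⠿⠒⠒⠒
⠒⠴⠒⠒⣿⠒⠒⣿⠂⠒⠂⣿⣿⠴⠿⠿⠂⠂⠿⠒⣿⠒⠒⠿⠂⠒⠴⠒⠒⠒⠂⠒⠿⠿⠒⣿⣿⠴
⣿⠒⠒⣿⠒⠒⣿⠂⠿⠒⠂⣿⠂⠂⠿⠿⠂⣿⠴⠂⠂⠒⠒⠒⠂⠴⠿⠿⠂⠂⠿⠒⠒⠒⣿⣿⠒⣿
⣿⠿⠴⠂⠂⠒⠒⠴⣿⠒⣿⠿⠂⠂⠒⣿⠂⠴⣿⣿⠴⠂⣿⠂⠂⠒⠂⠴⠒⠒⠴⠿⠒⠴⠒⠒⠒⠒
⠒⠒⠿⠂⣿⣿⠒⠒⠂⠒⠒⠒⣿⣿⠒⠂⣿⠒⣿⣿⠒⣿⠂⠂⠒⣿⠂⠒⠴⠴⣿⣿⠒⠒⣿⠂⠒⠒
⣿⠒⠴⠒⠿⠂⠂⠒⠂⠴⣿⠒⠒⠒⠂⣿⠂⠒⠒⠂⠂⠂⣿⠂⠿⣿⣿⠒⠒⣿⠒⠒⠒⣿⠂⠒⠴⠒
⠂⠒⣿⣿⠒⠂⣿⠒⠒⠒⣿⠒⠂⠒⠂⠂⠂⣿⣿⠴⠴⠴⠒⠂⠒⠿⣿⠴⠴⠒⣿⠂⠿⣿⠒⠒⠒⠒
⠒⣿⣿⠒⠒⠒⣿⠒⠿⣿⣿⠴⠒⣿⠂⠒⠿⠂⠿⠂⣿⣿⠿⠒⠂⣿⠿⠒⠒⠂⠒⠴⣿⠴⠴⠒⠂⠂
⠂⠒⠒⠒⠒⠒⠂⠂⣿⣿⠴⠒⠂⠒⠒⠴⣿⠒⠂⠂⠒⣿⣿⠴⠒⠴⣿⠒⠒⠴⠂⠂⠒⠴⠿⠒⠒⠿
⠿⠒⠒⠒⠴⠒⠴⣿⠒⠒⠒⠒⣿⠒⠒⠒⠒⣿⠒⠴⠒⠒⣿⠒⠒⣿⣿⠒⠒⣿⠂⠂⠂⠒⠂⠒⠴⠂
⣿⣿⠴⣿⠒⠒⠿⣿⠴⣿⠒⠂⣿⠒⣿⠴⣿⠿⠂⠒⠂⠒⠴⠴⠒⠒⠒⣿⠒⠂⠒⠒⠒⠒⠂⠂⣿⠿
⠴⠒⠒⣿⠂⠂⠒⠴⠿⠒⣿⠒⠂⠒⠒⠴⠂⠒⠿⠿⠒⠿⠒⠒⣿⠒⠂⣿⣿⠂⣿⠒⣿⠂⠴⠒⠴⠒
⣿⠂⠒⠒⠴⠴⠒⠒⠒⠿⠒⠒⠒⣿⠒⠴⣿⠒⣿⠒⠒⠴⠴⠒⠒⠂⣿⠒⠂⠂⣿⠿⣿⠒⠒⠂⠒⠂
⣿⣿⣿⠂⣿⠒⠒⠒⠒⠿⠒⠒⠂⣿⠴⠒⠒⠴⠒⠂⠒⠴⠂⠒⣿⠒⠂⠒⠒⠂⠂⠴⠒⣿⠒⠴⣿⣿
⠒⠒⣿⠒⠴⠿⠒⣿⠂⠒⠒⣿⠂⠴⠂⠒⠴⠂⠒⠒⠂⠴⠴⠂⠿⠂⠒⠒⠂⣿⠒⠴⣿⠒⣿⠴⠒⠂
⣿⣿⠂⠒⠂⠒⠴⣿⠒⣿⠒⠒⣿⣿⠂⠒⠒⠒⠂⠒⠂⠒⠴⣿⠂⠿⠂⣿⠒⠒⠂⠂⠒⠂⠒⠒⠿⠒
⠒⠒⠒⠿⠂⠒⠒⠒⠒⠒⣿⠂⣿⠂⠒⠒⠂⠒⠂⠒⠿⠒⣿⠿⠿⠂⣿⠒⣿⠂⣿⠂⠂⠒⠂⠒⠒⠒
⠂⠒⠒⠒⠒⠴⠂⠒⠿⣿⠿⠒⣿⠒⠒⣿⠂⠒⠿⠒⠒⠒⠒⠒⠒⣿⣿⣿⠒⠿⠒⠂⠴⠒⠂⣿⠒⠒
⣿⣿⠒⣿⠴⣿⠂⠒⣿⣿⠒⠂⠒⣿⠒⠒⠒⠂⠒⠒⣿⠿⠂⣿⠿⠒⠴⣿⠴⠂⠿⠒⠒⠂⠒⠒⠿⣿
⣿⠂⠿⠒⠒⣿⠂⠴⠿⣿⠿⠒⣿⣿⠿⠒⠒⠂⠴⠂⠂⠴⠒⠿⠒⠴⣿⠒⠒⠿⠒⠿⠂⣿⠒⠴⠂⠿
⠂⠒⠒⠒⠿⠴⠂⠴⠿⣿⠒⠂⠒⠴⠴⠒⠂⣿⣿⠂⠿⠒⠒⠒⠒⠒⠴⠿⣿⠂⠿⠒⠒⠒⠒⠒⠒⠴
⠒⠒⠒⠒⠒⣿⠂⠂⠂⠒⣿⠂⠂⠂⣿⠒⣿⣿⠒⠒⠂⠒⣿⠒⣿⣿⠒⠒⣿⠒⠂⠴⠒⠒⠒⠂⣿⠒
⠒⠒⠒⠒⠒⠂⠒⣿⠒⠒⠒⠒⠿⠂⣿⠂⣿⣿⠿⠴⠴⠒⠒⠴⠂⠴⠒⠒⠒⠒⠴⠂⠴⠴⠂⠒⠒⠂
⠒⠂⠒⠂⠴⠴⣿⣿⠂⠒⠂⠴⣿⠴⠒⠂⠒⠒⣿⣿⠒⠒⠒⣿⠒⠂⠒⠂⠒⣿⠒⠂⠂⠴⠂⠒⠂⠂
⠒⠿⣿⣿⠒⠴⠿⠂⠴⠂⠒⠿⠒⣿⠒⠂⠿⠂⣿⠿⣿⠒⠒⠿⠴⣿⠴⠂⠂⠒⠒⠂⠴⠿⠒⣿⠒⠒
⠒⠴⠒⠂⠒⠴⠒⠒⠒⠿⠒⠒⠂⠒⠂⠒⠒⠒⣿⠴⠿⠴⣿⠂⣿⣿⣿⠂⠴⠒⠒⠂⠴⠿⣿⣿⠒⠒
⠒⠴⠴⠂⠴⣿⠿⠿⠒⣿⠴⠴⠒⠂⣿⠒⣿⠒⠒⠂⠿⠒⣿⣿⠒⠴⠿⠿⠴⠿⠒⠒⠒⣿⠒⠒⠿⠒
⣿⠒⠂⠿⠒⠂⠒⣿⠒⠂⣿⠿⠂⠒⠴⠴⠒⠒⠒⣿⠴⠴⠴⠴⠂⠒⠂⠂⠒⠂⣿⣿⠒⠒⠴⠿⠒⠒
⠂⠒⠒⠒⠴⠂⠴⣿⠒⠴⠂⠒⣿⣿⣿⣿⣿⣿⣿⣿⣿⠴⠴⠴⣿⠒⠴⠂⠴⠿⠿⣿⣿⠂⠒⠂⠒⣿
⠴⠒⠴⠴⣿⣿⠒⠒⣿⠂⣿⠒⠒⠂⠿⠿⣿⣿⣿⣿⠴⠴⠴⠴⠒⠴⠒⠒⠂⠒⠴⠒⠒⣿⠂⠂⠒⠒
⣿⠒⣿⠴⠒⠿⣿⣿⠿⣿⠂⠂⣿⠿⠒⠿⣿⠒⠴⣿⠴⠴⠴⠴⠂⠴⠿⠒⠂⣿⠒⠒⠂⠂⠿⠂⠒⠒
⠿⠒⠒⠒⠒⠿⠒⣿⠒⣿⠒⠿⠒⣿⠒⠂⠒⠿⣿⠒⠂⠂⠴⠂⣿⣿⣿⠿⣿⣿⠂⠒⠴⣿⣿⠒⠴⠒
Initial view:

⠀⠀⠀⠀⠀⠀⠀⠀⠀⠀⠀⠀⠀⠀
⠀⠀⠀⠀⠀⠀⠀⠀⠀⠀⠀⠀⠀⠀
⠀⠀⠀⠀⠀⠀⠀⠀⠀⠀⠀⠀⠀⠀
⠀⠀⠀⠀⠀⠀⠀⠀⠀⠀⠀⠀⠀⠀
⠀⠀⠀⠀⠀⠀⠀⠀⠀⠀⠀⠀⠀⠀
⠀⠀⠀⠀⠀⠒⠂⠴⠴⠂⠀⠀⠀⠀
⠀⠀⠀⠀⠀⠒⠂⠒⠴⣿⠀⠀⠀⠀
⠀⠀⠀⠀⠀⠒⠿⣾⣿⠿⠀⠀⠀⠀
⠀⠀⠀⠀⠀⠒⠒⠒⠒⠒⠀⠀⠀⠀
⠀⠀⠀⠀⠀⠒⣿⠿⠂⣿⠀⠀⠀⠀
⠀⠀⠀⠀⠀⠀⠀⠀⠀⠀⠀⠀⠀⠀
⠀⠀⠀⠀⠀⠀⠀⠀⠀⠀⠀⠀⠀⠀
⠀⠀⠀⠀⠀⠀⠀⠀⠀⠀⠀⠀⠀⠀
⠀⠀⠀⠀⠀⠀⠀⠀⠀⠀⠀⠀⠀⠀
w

⠀⠀⠀⠀⠀⠀⠀⠀⠀⠀⠀⠀⠀⠀
⠀⠀⠀⠀⠀⠀⠀⠀⠀⠀⠀⠀⠀⠀
⠀⠀⠀⠀⠀⠀⠀⠀⠀⠀⠀⠀⠀⠀
⠀⠀⠀⠀⠀⠀⠀⠀⠀⠀⠀⠀⠀⠀
⠀⠀⠀⠀⠀⠀⠀⠀⠀⠀⠀⠀⠀⠀
⠀⠀⠀⠀⠀⠂⠒⠴⠂⠒⠀⠀⠀⠀
⠀⠀⠀⠀⠀⠒⠂⠴⠴⠂⠀⠀⠀⠀
⠀⠀⠀⠀⠀⠒⠂⣾⠴⣿⠀⠀⠀⠀
⠀⠀⠀⠀⠀⠒⠿⠒⣿⠿⠀⠀⠀⠀
⠀⠀⠀⠀⠀⠒⠒⠒⠒⠒⠀⠀⠀⠀
⠀⠀⠀⠀⠀⠒⣿⠿⠂⣿⠀⠀⠀⠀
⠀⠀⠀⠀⠀⠀⠀⠀⠀⠀⠀⠀⠀⠀
⠀⠀⠀⠀⠀⠀⠀⠀⠀⠀⠀⠀⠀⠀
⠀⠀⠀⠀⠀⠀⠀⠀⠀⠀⠀⠀⠀⠀

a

⠀⠀⠀⠀⠀⠀⠀⠀⠀⠀⠀⠀⠀⠀
⠀⠀⠀⠀⠀⠀⠀⠀⠀⠀⠀⠀⠀⠀
⠀⠀⠀⠀⠀⠀⠀⠀⠀⠀⠀⠀⠀⠀
⠀⠀⠀⠀⠀⠀⠀⠀⠀⠀⠀⠀⠀⠀
⠀⠀⠀⠀⠀⠀⠀⠀⠀⠀⠀⠀⠀⠀
⠀⠀⠀⠀⠀⠒⠂⠒⠴⠂⠒⠀⠀⠀
⠀⠀⠀⠀⠀⠒⠒⠂⠴⠴⠂⠀⠀⠀
⠀⠀⠀⠀⠀⠂⠒⣾⠒⠴⣿⠀⠀⠀
⠀⠀⠀⠀⠀⠂⠒⠿⠒⣿⠿⠀⠀⠀
⠀⠀⠀⠀⠀⠿⠒⠒⠒⠒⠒⠀⠀⠀
⠀⠀⠀⠀⠀⠀⠒⣿⠿⠂⣿⠀⠀⠀
⠀⠀⠀⠀⠀⠀⠀⠀⠀⠀⠀⠀⠀⠀
⠀⠀⠀⠀⠀⠀⠀⠀⠀⠀⠀⠀⠀⠀
⠀⠀⠀⠀⠀⠀⠀⠀⠀⠀⠀⠀⠀⠀

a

⠀⠀⠀⠀⠀⠀⠀⠀⠀⠀⠀⠀⠀⠀
⠀⠀⠀⠀⠀⠀⠀⠀⠀⠀⠀⠀⠀⠀
⠀⠀⠀⠀⠀⠀⠀⠀⠀⠀⠀⠀⠀⠀
⠀⠀⠀⠀⠀⠀⠀⠀⠀⠀⠀⠀⠀⠀
⠀⠀⠀⠀⠀⠀⠀⠀⠀⠀⠀⠀⠀⠀
⠀⠀⠀⠀⠀⠴⠒⠂⠒⠴⠂⠒⠀⠀
⠀⠀⠀⠀⠀⠂⠒⠒⠂⠴⠴⠂⠀⠀
⠀⠀⠀⠀⠀⠒⠂⣾⠂⠒⠴⣿⠀⠀
⠀⠀⠀⠀⠀⠒⠂⠒⠿⠒⣿⠿⠀⠀
⠀⠀⠀⠀⠀⠒⠿⠒⠒⠒⠒⠒⠀⠀
⠀⠀⠀⠀⠀⠀⠀⠒⣿⠿⠂⣿⠀⠀
⠀⠀⠀⠀⠀⠀⠀⠀⠀⠀⠀⠀⠀⠀
⠀⠀⠀⠀⠀⠀⠀⠀⠀⠀⠀⠀⠀⠀
⠀⠀⠀⠀⠀⠀⠀⠀⠀⠀⠀⠀⠀⠀

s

⠀⠀⠀⠀⠀⠀⠀⠀⠀⠀⠀⠀⠀⠀
⠀⠀⠀⠀⠀⠀⠀⠀⠀⠀⠀⠀⠀⠀
⠀⠀⠀⠀⠀⠀⠀⠀⠀⠀⠀⠀⠀⠀
⠀⠀⠀⠀⠀⠀⠀⠀⠀⠀⠀⠀⠀⠀
⠀⠀⠀⠀⠀⠴⠒⠂⠒⠴⠂⠒⠀⠀
⠀⠀⠀⠀⠀⠂⠒⠒⠂⠴⠴⠂⠀⠀
⠀⠀⠀⠀⠀⠒⠂⠒⠂⠒⠴⣿⠀⠀
⠀⠀⠀⠀⠀⠒⠂⣾⠿⠒⣿⠿⠀⠀
⠀⠀⠀⠀⠀⠒⠿⠒⠒⠒⠒⠒⠀⠀
⠀⠀⠀⠀⠀⠂⠒⠒⣿⠿⠂⣿⠀⠀
⠀⠀⠀⠀⠀⠀⠀⠀⠀⠀⠀⠀⠀⠀
⠀⠀⠀⠀⠀⠀⠀⠀⠀⠀⠀⠀⠀⠀
⠀⠀⠀⠀⠀⠀⠀⠀⠀⠀⠀⠀⠀⠀
⠀⠀⠀⠀⠀⠀⠀⠀⠀⠀⠀⠀⠀⠀

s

⠀⠀⠀⠀⠀⠀⠀⠀⠀⠀⠀⠀⠀⠀
⠀⠀⠀⠀⠀⠀⠀⠀⠀⠀⠀⠀⠀⠀
⠀⠀⠀⠀⠀⠀⠀⠀⠀⠀⠀⠀⠀⠀
⠀⠀⠀⠀⠀⠴⠒⠂⠒⠴⠂⠒⠀⠀
⠀⠀⠀⠀⠀⠂⠒⠒⠂⠴⠴⠂⠀⠀
⠀⠀⠀⠀⠀⠒⠂⠒⠂⠒⠴⣿⠀⠀
⠀⠀⠀⠀⠀⠒⠂⠒⠿⠒⣿⠿⠀⠀
⠀⠀⠀⠀⠀⠒⠿⣾⠒⠒⠒⠒⠀⠀
⠀⠀⠀⠀⠀⠂⠒⠒⣿⠿⠂⣿⠀⠀
⠀⠀⠀⠀⠀⠂⠴⠂⠂⠴⠀⠀⠀⠀
⠀⠀⠀⠀⠀⠀⠀⠀⠀⠀⠀⠀⠀⠀
⠀⠀⠀⠀⠀⠀⠀⠀⠀⠀⠀⠀⠀⠀
⠀⠀⠀⠀⠀⠀⠀⠀⠀⠀⠀⠀⠀⠀
⠀⠀⠀⠀⠀⠀⠀⠀⠀⠀⠀⠀⠀⠀

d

⠀⠀⠀⠀⠀⠀⠀⠀⠀⠀⠀⠀⠀⠀
⠀⠀⠀⠀⠀⠀⠀⠀⠀⠀⠀⠀⠀⠀
⠀⠀⠀⠀⠀⠀⠀⠀⠀⠀⠀⠀⠀⠀
⠀⠀⠀⠀⠴⠒⠂⠒⠴⠂⠒⠀⠀⠀
⠀⠀⠀⠀⠂⠒⠒⠂⠴⠴⠂⠀⠀⠀
⠀⠀⠀⠀⠒⠂⠒⠂⠒⠴⣿⠀⠀⠀
⠀⠀⠀⠀⠒⠂⠒⠿⠒⣿⠿⠀⠀⠀
⠀⠀⠀⠀⠒⠿⠒⣾⠒⠒⠒⠀⠀⠀
⠀⠀⠀⠀⠂⠒⠒⣿⠿⠂⣿⠀⠀⠀
⠀⠀⠀⠀⠂⠴⠂⠂⠴⠒⠀⠀⠀⠀
⠀⠀⠀⠀⠀⠀⠀⠀⠀⠀⠀⠀⠀⠀
⠀⠀⠀⠀⠀⠀⠀⠀⠀⠀⠀⠀⠀⠀
⠀⠀⠀⠀⠀⠀⠀⠀⠀⠀⠀⠀⠀⠀
⠀⠀⠀⠀⠀⠀⠀⠀⠀⠀⠀⠀⠀⠀

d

⠀⠀⠀⠀⠀⠀⠀⠀⠀⠀⠀⠀⠀⠀
⠀⠀⠀⠀⠀⠀⠀⠀⠀⠀⠀⠀⠀⠀
⠀⠀⠀⠀⠀⠀⠀⠀⠀⠀⠀⠀⠀⠀
⠀⠀⠀⠴⠒⠂⠒⠴⠂⠒⠀⠀⠀⠀
⠀⠀⠀⠂⠒⠒⠂⠴⠴⠂⠀⠀⠀⠀
⠀⠀⠀⠒⠂⠒⠂⠒⠴⣿⠀⠀⠀⠀
⠀⠀⠀⠒⠂⠒⠿⠒⣿⠿⠀⠀⠀⠀
⠀⠀⠀⠒⠿⠒⠒⣾⠒⠒⠀⠀⠀⠀
⠀⠀⠀⠂⠒⠒⣿⠿⠂⣿⠀⠀⠀⠀
⠀⠀⠀⠂⠴⠂⠂⠴⠒⠿⠀⠀⠀⠀
⠀⠀⠀⠀⠀⠀⠀⠀⠀⠀⠀⠀⠀⠀
⠀⠀⠀⠀⠀⠀⠀⠀⠀⠀⠀⠀⠀⠀
⠀⠀⠀⠀⠀⠀⠀⠀⠀⠀⠀⠀⠀⠀
⠀⠀⠀⠀⠀⠀⠀⠀⠀⠀⠀⠀⠀⠀

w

⠀⠀⠀⠀⠀⠀⠀⠀⠀⠀⠀⠀⠀⠀
⠀⠀⠀⠀⠀⠀⠀⠀⠀⠀⠀⠀⠀⠀
⠀⠀⠀⠀⠀⠀⠀⠀⠀⠀⠀⠀⠀⠀
⠀⠀⠀⠀⠀⠀⠀⠀⠀⠀⠀⠀⠀⠀
⠀⠀⠀⠴⠒⠂⠒⠴⠂⠒⠀⠀⠀⠀
⠀⠀⠀⠂⠒⠒⠂⠴⠴⠂⠀⠀⠀⠀
⠀⠀⠀⠒⠂⠒⠂⠒⠴⣿⠀⠀⠀⠀
⠀⠀⠀⠒⠂⠒⠿⣾⣿⠿⠀⠀⠀⠀
⠀⠀⠀⠒⠿⠒⠒⠒⠒⠒⠀⠀⠀⠀
⠀⠀⠀⠂⠒⠒⣿⠿⠂⣿⠀⠀⠀⠀
⠀⠀⠀⠂⠴⠂⠂⠴⠒⠿⠀⠀⠀⠀
⠀⠀⠀⠀⠀⠀⠀⠀⠀⠀⠀⠀⠀⠀
⠀⠀⠀⠀⠀⠀⠀⠀⠀⠀⠀⠀⠀⠀
⠀⠀⠀⠀⠀⠀⠀⠀⠀⠀⠀⠀⠀⠀

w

⠀⠀⠀⠀⠀⠀⠀⠀⠀⠀⠀⠀⠀⠀
⠀⠀⠀⠀⠀⠀⠀⠀⠀⠀⠀⠀⠀⠀
⠀⠀⠀⠀⠀⠀⠀⠀⠀⠀⠀⠀⠀⠀
⠀⠀⠀⠀⠀⠀⠀⠀⠀⠀⠀⠀⠀⠀
⠀⠀⠀⠀⠀⠀⠀⠀⠀⠀⠀⠀⠀⠀
⠀⠀⠀⠴⠒⠂⠒⠴⠂⠒⠀⠀⠀⠀
⠀⠀⠀⠂⠒⠒⠂⠴⠴⠂⠀⠀⠀⠀
⠀⠀⠀⠒⠂⠒⠂⣾⠴⣿⠀⠀⠀⠀
⠀⠀⠀⠒⠂⠒⠿⠒⣿⠿⠀⠀⠀⠀
⠀⠀⠀⠒⠿⠒⠒⠒⠒⠒⠀⠀⠀⠀
⠀⠀⠀⠂⠒⠒⣿⠿⠂⣿⠀⠀⠀⠀
⠀⠀⠀⠂⠴⠂⠂⠴⠒⠿⠀⠀⠀⠀
⠀⠀⠀⠀⠀⠀⠀⠀⠀⠀⠀⠀⠀⠀
⠀⠀⠀⠀⠀⠀⠀⠀⠀⠀⠀⠀⠀⠀

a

⠀⠀⠀⠀⠀⠀⠀⠀⠀⠀⠀⠀⠀⠀
⠀⠀⠀⠀⠀⠀⠀⠀⠀⠀⠀⠀⠀⠀
⠀⠀⠀⠀⠀⠀⠀⠀⠀⠀⠀⠀⠀⠀
⠀⠀⠀⠀⠀⠀⠀⠀⠀⠀⠀⠀⠀⠀
⠀⠀⠀⠀⠀⠀⠀⠀⠀⠀⠀⠀⠀⠀
⠀⠀⠀⠀⠴⠒⠂⠒⠴⠂⠒⠀⠀⠀
⠀⠀⠀⠀⠂⠒⠒⠂⠴⠴⠂⠀⠀⠀
⠀⠀⠀⠀⠒⠂⠒⣾⠒⠴⣿⠀⠀⠀
⠀⠀⠀⠀⠒⠂⠒⠿⠒⣿⠿⠀⠀⠀
⠀⠀⠀⠀⠒⠿⠒⠒⠒⠒⠒⠀⠀⠀
⠀⠀⠀⠀⠂⠒⠒⣿⠿⠂⣿⠀⠀⠀
⠀⠀⠀⠀⠂⠴⠂⠂⠴⠒⠿⠀⠀⠀
⠀⠀⠀⠀⠀⠀⠀⠀⠀⠀⠀⠀⠀⠀
⠀⠀⠀⠀⠀⠀⠀⠀⠀⠀⠀⠀⠀⠀

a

⠀⠀⠀⠀⠀⠀⠀⠀⠀⠀⠀⠀⠀⠀
⠀⠀⠀⠀⠀⠀⠀⠀⠀⠀⠀⠀⠀⠀
⠀⠀⠀⠀⠀⠀⠀⠀⠀⠀⠀⠀⠀⠀
⠀⠀⠀⠀⠀⠀⠀⠀⠀⠀⠀⠀⠀⠀
⠀⠀⠀⠀⠀⠀⠀⠀⠀⠀⠀⠀⠀⠀
⠀⠀⠀⠀⠀⠴⠒⠂⠒⠴⠂⠒⠀⠀
⠀⠀⠀⠀⠀⠂⠒⠒⠂⠴⠴⠂⠀⠀
⠀⠀⠀⠀⠀⠒⠂⣾⠂⠒⠴⣿⠀⠀
⠀⠀⠀⠀⠀⠒⠂⠒⠿⠒⣿⠿⠀⠀
⠀⠀⠀⠀⠀⠒⠿⠒⠒⠒⠒⠒⠀⠀
⠀⠀⠀⠀⠀⠂⠒⠒⣿⠿⠂⣿⠀⠀
⠀⠀⠀⠀⠀⠂⠴⠂⠂⠴⠒⠿⠀⠀
⠀⠀⠀⠀⠀⠀⠀⠀⠀⠀⠀⠀⠀⠀
⠀⠀⠀⠀⠀⠀⠀⠀⠀⠀⠀⠀⠀⠀

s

⠀⠀⠀⠀⠀⠀⠀⠀⠀⠀⠀⠀⠀⠀
⠀⠀⠀⠀⠀⠀⠀⠀⠀⠀⠀⠀⠀⠀
⠀⠀⠀⠀⠀⠀⠀⠀⠀⠀⠀⠀⠀⠀
⠀⠀⠀⠀⠀⠀⠀⠀⠀⠀⠀⠀⠀⠀
⠀⠀⠀⠀⠀⠴⠒⠂⠒⠴⠂⠒⠀⠀
⠀⠀⠀⠀⠀⠂⠒⠒⠂⠴⠴⠂⠀⠀
⠀⠀⠀⠀⠀⠒⠂⠒⠂⠒⠴⣿⠀⠀
⠀⠀⠀⠀⠀⠒⠂⣾⠿⠒⣿⠿⠀⠀
⠀⠀⠀⠀⠀⠒⠿⠒⠒⠒⠒⠒⠀⠀
⠀⠀⠀⠀⠀⠂⠒⠒⣿⠿⠂⣿⠀⠀
⠀⠀⠀⠀⠀⠂⠴⠂⠂⠴⠒⠿⠀⠀
⠀⠀⠀⠀⠀⠀⠀⠀⠀⠀⠀⠀⠀⠀
⠀⠀⠀⠀⠀⠀⠀⠀⠀⠀⠀⠀⠀⠀
⠀⠀⠀⠀⠀⠀⠀⠀⠀⠀⠀⠀⠀⠀

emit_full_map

⠴⠒⠂⠒⠴⠂⠒
⠂⠒⠒⠂⠴⠴⠂
⠒⠂⠒⠂⠒⠴⣿
⠒⠂⣾⠿⠒⣿⠿
⠒⠿⠒⠒⠒⠒⠒
⠂⠒⠒⣿⠿⠂⣿
⠂⠴⠂⠂⠴⠒⠿

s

⠀⠀⠀⠀⠀⠀⠀⠀⠀⠀⠀⠀⠀⠀
⠀⠀⠀⠀⠀⠀⠀⠀⠀⠀⠀⠀⠀⠀
⠀⠀⠀⠀⠀⠀⠀⠀⠀⠀⠀⠀⠀⠀
⠀⠀⠀⠀⠀⠴⠒⠂⠒⠴⠂⠒⠀⠀
⠀⠀⠀⠀⠀⠂⠒⠒⠂⠴⠴⠂⠀⠀
⠀⠀⠀⠀⠀⠒⠂⠒⠂⠒⠴⣿⠀⠀
⠀⠀⠀⠀⠀⠒⠂⠒⠿⠒⣿⠿⠀⠀
⠀⠀⠀⠀⠀⠒⠿⣾⠒⠒⠒⠒⠀⠀
⠀⠀⠀⠀⠀⠂⠒⠒⣿⠿⠂⣿⠀⠀
⠀⠀⠀⠀⠀⠂⠴⠂⠂⠴⠒⠿⠀⠀
⠀⠀⠀⠀⠀⠀⠀⠀⠀⠀⠀⠀⠀⠀
⠀⠀⠀⠀⠀⠀⠀⠀⠀⠀⠀⠀⠀⠀
⠀⠀⠀⠀⠀⠀⠀⠀⠀⠀⠀⠀⠀⠀
⠀⠀⠀⠀⠀⠀⠀⠀⠀⠀⠀⠀⠀⠀

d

⠀⠀⠀⠀⠀⠀⠀⠀⠀⠀⠀⠀⠀⠀
⠀⠀⠀⠀⠀⠀⠀⠀⠀⠀⠀⠀⠀⠀
⠀⠀⠀⠀⠀⠀⠀⠀⠀⠀⠀⠀⠀⠀
⠀⠀⠀⠀⠴⠒⠂⠒⠴⠂⠒⠀⠀⠀
⠀⠀⠀⠀⠂⠒⠒⠂⠴⠴⠂⠀⠀⠀
⠀⠀⠀⠀⠒⠂⠒⠂⠒⠴⣿⠀⠀⠀
⠀⠀⠀⠀⠒⠂⠒⠿⠒⣿⠿⠀⠀⠀
⠀⠀⠀⠀⠒⠿⠒⣾⠒⠒⠒⠀⠀⠀
⠀⠀⠀⠀⠂⠒⠒⣿⠿⠂⣿⠀⠀⠀
⠀⠀⠀⠀⠂⠴⠂⠂⠴⠒⠿⠀⠀⠀
⠀⠀⠀⠀⠀⠀⠀⠀⠀⠀⠀⠀⠀⠀
⠀⠀⠀⠀⠀⠀⠀⠀⠀⠀⠀⠀⠀⠀
⠀⠀⠀⠀⠀⠀⠀⠀⠀⠀⠀⠀⠀⠀
⠀⠀⠀⠀⠀⠀⠀⠀⠀⠀⠀⠀⠀⠀

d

⠀⠀⠀⠀⠀⠀⠀⠀⠀⠀⠀⠀⠀⠀
⠀⠀⠀⠀⠀⠀⠀⠀⠀⠀⠀⠀⠀⠀
⠀⠀⠀⠀⠀⠀⠀⠀⠀⠀⠀⠀⠀⠀
⠀⠀⠀⠴⠒⠂⠒⠴⠂⠒⠀⠀⠀⠀
⠀⠀⠀⠂⠒⠒⠂⠴⠴⠂⠀⠀⠀⠀
⠀⠀⠀⠒⠂⠒⠂⠒⠴⣿⠀⠀⠀⠀
⠀⠀⠀⠒⠂⠒⠿⠒⣿⠿⠀⠀⠀⠀
⠀⠀⠀⠒⠿⠒⠒⣾⠒⠒⠀⠀⠀⠀
⠀⠀⠀⠂⠒⠒⣿⠿⠂⣿⠀⠀⠀⠀
⠀⠀⠀⠂⠴⠂⠂⠴⠒⠿⠀⠀⠀⠀
⠀⠀⠀⠀⠀⠀⠀⠀⠀⠀⠀⠀⠀⠀
⠀⠀⠀⠀⠀⠀⠀⠀⠀⠀⠀⠀⠀⠀
⠀⠀⠀⠀⠀⠀⠀⠀⠀⠀⠀⠀⠀⠀
⠀⠀⠀⠀⠀⠀⠀⠀⠀⠀⠀⠀⠀⠀

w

⠀⠀⠀⠀⠀⠀⠀⠀⠀⠀⠀⠀⠀⠀
⠀⠀⠀⠀⠀⠀⠀⠀⠀⠀⠀⠀⠀⠀
⠀⠀⠀⠀⠀⠀⠀⠀⠀⠀⠀⠀⠀⠀
⠀⠀⠀⠀⠀⠀⠀⠀⠀⠀⠀⠀⠀⠀
⠀⠀⠀⠴⠒⠂⠒⠴⠂⠒⠀⠀⠀⠀
⠀⠀⠀⠂⠒⠒⠂⠴⠴⠂⠀⠀⠀⠀
⠀⠀⠀⠒⠂⠒⠂⠒⠴⣿⠀⠀⠀⠀
⠀⠀⠀⠒⠂⠒⠿⣾⣿⠿⠀⠀⠀⠀
⠀⠀⠀⠒⠿⠒⠒⠒⠒⠒⠀⠀⠀⠀
⠀⠀⠀⠂⠒⠒⣿⠿⠂⣿⠀⠀⠀⠀
⠀⠀⠀⠂⠴⠂⠂⠴⠒⠿⠀⠀⠀⠀
⠀⠀⠀⠀⠀⠀⠀⠀⠀⠀⠀⠀⠀⠀
⠀⠀⠀⠀⠀⠀⠀⠀⠀⠀⠀⠀⠀⠀
⠀⠀⠀⠀⠀⠀⠀⠀⠀⠀⠀⠀⠀⠀

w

⠀⠀⠀⠀⠀⠀⠀⠀⠀⠀⠀⠀⠀⠀
⠀⠀⠀⠀⠀⠀⠀⠀⠀⠀⠀⠀⠀⠀
⠀⠀⠀⠀⠀⠀⠀⠀⠀⠀⠀⠀⠀⠀
⠀⠀⠀⠀⠀⠀⠀⠀⠀⠀⠀⠀⠀⠀
⠀⠀⠀⠀⠀⠀⠀⠀⠀⠀⠀⠀⠀⠀
⠀⠀⠀⠴⠒⠂⠒⠴⠂⠒⠀⠀⠀⠀
⠀⠀⠀⠂⠒⠒⠂⠴⠴⠂⠀⠀⠀⠀
⠀⠀⠀⠒⠂⠒⠂⣾⠴⣿⠀⠀⠀⠀
⠀⠀⠀⠒⠂⠒⠿⠒⣿⠿⠀⠀⠀⠀
⠀⠀⠀⠒⠿⠒⠒⠒⠒⠒⠀⠀⠀⠀
⠀⠀⠀⠂⠒⠒⣿⠿⠂⣿⠀⠀⠀⠀
⠀⠀⠀⠂⠴⠂⠂⠴⠒⠿⠀⠀⠀⠀
⠀⠀⠀⠀⠀⠀⠀⠀⠀⠀⠀⠀⠀⠀
⠀⠀⠀⠀⠀⠀⠀⠀⠀⠀⠀⠀⠀⠀

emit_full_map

⠴⠒⠂⠒⠴⠂⠒
⠂⠒⠒⠂⠴⠴⠂
⠒⠂⠒⠂⣾⠴⣿
⠒⠂⠒⠿⠒⣿⠿
⠒⠿⠒⠒⠒⠒⠒
⠂⠒⠒⣿⠿⠂⣿
⠂⠴⠂⠂⠴⠒⠿


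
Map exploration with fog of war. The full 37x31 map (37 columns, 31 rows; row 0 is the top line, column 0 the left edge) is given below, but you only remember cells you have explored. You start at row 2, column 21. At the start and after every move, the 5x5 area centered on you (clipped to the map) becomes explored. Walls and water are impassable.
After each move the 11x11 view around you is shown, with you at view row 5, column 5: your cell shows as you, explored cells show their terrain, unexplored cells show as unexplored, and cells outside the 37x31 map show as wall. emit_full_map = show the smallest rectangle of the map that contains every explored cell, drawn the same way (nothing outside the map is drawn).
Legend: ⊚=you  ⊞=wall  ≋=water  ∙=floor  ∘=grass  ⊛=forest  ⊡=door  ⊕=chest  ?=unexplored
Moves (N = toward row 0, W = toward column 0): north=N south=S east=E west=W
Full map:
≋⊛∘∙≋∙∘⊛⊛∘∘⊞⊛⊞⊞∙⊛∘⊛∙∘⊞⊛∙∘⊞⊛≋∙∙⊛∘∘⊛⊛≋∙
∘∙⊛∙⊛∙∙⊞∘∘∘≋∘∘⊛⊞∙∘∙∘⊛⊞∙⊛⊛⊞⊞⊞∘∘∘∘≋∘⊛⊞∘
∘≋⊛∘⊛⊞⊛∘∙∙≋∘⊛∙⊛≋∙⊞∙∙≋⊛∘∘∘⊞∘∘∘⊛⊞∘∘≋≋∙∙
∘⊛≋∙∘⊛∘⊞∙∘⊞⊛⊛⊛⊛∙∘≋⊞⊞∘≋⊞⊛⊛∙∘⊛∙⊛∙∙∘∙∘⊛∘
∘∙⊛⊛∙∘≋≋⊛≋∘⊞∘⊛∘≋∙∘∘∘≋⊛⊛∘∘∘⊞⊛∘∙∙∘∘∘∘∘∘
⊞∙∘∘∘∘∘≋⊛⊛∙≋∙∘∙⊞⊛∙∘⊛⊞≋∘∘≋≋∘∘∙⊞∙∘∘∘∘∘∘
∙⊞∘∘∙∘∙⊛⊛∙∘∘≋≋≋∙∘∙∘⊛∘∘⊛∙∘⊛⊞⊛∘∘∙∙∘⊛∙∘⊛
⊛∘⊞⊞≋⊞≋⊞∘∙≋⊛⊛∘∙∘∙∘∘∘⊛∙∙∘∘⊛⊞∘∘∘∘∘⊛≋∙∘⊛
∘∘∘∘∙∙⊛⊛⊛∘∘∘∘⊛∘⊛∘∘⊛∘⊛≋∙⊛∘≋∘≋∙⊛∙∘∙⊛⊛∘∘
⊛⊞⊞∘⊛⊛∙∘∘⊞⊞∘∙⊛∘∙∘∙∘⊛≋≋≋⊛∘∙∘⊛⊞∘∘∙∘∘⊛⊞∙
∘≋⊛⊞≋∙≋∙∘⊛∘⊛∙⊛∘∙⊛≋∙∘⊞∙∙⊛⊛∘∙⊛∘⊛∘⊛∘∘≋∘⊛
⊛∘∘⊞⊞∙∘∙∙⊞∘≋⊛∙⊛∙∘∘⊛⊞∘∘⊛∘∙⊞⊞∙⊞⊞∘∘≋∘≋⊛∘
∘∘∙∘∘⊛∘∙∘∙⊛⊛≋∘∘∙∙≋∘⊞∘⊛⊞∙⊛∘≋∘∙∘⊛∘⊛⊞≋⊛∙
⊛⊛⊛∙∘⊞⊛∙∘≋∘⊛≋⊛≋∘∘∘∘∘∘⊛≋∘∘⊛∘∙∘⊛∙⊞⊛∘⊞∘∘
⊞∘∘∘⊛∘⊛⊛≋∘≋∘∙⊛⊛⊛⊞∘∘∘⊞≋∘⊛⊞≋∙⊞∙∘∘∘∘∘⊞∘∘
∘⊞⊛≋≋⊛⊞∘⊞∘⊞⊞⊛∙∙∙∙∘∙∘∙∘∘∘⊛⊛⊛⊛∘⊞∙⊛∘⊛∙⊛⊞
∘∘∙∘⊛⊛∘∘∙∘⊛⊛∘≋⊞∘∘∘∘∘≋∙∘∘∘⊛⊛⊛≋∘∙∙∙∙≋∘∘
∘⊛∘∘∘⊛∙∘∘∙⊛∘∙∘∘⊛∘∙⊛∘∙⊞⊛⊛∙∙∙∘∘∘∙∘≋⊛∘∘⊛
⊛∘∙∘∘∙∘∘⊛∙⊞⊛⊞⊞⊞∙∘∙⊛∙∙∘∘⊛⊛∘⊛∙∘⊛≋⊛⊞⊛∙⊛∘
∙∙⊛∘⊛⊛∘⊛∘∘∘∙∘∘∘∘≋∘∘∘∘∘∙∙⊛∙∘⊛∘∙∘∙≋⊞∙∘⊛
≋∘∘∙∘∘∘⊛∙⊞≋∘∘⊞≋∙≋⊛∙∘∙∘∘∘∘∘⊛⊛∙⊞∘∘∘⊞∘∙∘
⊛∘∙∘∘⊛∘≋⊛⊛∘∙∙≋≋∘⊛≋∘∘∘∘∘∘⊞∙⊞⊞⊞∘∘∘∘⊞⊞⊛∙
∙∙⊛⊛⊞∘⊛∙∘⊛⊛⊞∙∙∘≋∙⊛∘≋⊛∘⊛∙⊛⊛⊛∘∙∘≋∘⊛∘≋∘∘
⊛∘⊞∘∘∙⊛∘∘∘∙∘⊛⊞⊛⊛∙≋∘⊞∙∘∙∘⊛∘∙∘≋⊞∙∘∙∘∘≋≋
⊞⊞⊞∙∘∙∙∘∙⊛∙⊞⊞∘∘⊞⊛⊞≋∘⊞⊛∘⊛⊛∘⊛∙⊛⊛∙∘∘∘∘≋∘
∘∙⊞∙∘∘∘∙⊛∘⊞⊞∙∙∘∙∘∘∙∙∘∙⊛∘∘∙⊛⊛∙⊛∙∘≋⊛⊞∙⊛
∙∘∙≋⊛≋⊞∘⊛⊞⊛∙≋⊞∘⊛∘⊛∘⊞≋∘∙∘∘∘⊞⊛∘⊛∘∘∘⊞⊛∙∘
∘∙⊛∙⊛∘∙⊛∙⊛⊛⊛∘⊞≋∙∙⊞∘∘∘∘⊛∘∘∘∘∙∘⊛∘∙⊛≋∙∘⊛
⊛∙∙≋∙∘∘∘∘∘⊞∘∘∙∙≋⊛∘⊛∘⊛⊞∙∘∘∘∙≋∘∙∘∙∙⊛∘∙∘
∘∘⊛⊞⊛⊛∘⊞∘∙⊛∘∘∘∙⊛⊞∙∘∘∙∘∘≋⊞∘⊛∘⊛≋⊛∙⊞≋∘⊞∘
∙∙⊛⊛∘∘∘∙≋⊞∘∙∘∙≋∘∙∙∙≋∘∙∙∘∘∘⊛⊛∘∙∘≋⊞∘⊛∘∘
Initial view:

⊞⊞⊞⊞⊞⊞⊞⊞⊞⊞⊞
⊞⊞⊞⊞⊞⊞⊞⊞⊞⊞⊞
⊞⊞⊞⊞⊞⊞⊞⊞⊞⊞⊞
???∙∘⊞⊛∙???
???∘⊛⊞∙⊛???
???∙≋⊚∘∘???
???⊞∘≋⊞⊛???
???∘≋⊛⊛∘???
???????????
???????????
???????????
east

⊞⊞⊞⊞⊞⊞⊞⊞⊞⊞⊞
⊞⊞⊞⊞⊞⊞⊞⊞⊞⊞⊞
⊞⊞⊞⊞⊞⊞⊞⊞⊞⊞⊞
??∙∘⊞⊛∙∘???
??∘⊛⊞∙⊛⊛???
??∙≋⊛⊚∘∘???
??⊞∘≋⊞⊛⊛???
??∘≋⊛⊛∘∘???
???????????
???????????
???????????

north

⊞⊞⊞⊞⊞⊞⊞⊞⊞⊞⊞
⊞⊞⊞⊞⊞⊞⊞⊞⊞⊞⊞
⊞⊞⊞⊞⊞⊞⊞⊞⊞⊞⊞
⊞⊞⊞⊞⊞⊞⊞⊞⊞⊞⊞
??∙∘⊞⊛∙∘???
??∘⊛⊞⊚⊛⊛???
??∙≋⊛∘∘∘???
??⊞∘≋⊞⊛⊛???
??∘≋⊛⊛∘∘???
???????????
???????????

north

⊞⊞⊞⊞⊞⊞⊞⊞⊞⊞⊞
⊞⊞⊞⊞⊞⊞⊞⊞⊞⊞⊞
⊞⊞⊞⊞⊞⊞⊞⊞⊞⊞⊞
⊞⊞⊞⊞⊞⊞⊞⊞⊞⊞⊞
⊞⊞⊞⊞⊞⊞⊞⊞⊞⊞⊞
??∙∘⊞⊚∙∘???
??∘⊛⊞∙⊛⊛???
??∙≋⊛∘∘∘???
??⊞∘≋⊞⊛⊛???
??∘≋⊛⊛∘∘???
???????????

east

⊞⊞⊞⊞⊞⊞⊞⊞⊞⊞⊞
⊞⊞⊞⊞⊞⊞⊞⊞⊞⊞⊞
⊞⊞⊞⊞⊞⊞⊞⊞⊞⊞⊞
⊞⊞⊞⊞⊞⊞⊞⊞⊞⊞⊞
⊞⊞⊞⊞⊞⊞⊞⊞⊞⊞⊞
?∙∘⊞⊛⊚∘⊞???
?∘⊛⊞∙⊛⊛⊞???
?∙≋⊛∘∘∘⊞???
?⊞∘≋⊞⊛⊛????
?∘≋⊛⊛∘∘????
???????????

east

⊞⊞⊞⊞⊞⊞⊞⊞⊞⊞⊞
⊞⊞⊞⊞⊞⊞⊞⊞⊞⊞⊞
⊞⊞⊞⊞⊞⊞⊞⊞⊞⊞⊞
⊞⊞⊞⊞⊞⊞⊞⊞⊞⊞⊞
⊞⊞⊞⊞⊞⊞⊞⊞⊞⊞⊞
∙∘⊞⊛∙⊚⊞⊛???
∘⊛⊞∙⊛⊛⊞⊞???
∙≋⊛∘∘∘⊞∘???
⊞∘≋⊞⊛⊛?????
∘≋⊛⊛∘∘?????
???????????

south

⊞⊞⊞⊞⊞⊞⊞⊞⊞⊞⊞
⊞⊞⊞⊞⊞⊞⊞⊞⊞⊞⊞
⊞⊞⊞⊞⊞⊞⊞⊞⊞⊞⊞
⊞⊞⊞⊞⊞⊞⊞⊞⊞⊞⊞
∙∘⊞⊛∙∘⊞⊛???
∘⊛⊞∙⊛⊚⊞⊞???
∙≋⊛∘∘∘⊞∘???
⊞∘≋⊞⊛⊛∙∘???
∘≋⊛⊛∘∘?????
???????????
???????????

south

⊞⊞⊞⊞⊞⊞⊞⊞⊞⊞⊞
⊞⊞⊞⊞⊞⊞⊞⊞⊞⊞⊞
⊞⊞⊞⊞⊞⊞⊞⊞⊞⊞⊞
∙∘⊞⊛∙∘⊞⊛???
∘⊛⊞∙⊛⊛⊞⊞???
∙≋⊛∘∘⊚⊞∘???
⊞∘≋⊞⊛⊛∙∘???
∘≋⊛⊛∘∘∘⊞???
???????????
???????????
???????????

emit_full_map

∙∘⊞⊛∙∘⊞⊛
∘⊛⊞∙⊛⊛⊞⊞
∙≋⊛∘∘⊚⊞∘
⊞∘≋⊞⊛⊛∙∘
∘≋⊛⊛∘∘∘⊞

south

⊞⊞⊞⊞⊞⊞⊞⊞⊞⊞⊞
⊞⊞⊞⊞⊞⊞⊞⊞⊞⊞⊞
∙∘⊞⊛∙∘⊞⊛???
∘⊛⊞∙⊛⊛⊞⊞???
∙≋⊛∘∘∘⊞∘???
⊞∘≋⊞⊛⊚∙∘???
∘≋⊛⊛∘∘∘⊞???
???∘∘≋≋∘???
???????????
???????????
???????????

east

⊞⊞⊞⊞⊞⊞⊞⊞⊞⊞⊞
⊞⊞⊞⊞⊞⊞⊞⊞⊞⊞⊞
∘⊞⊛∙∘⊞⊛????
⊛⊞∙⊛⊛⊞⊞⊞???
≋⊛∘∘∘⊞∘∘???
∘≋⊞⊛⊛⊚∘⊛???
≋⊛⊛∘∘∘⊞⊛???
??∘∘≋≋∘∘???
???????????
???????????
???????????

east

⊞⊞⊞⊞⊞⊞⊞⊞⊞⊞⊞
⊞⊞⊞⊞⊞⊞⊞⊞⊞⊞⊞
⊞⊛∙∘⊞⊛?????
⊞∙⊛⊛⊞⊞⊞∘???
⊛∘∘∘⊞∘∘∘???
≋⊞⊛⊛∙⊚⊛∙???
⊛⊛∘∘∘⊞⊛∘???
?∘∘≋≋∘∘∙???
???????????
???????????
???????????

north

⊞⊞⊞⊞⊞⊞⊞⊞⊞⊞⊞
⊞⊞⊞⊞⊞⊞⊞⊞⊞⊞⊞
⊞⊞⊞⊞⊞⊞⊞⊞⊞⊞⊞
⊞⊛∙∘⊞⊛≋∙???
⊞∙⊛⊛⊞⊞⊞∘???
⊛∘∘∘⊞⊚∘∘???
≋⊞⊛⊛∙∘⊛∙???
⊛⊛∘∘∘⊞⊛∘???
?∘∘≋≋∘∘∙???
???????????
???????????

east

⊞⊞⊞⊞⊞⊞⊞⊞⊞⊞⊞
⊞⊞⊞⊞⊞⊞⊞⊞⊞⊞⊞
⊞⊞⊞⊞⊞⊞⊞⊞⊞⊞⊞
⊛∙∘⊞⊛≋∙∙???
∙⊛⊛⊞⊞⊞∘∘???
∘∘∘⊞∘⊚∘⊛???
⊞⊛⊛∙∘⊛∙⊛???
⊛∘∘∘⊞⊛∘∙???
∘∘≋≋∘∘∙????
???????????
???????????

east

⊞⊞⊞⊞⊞⊞⊞⊞⊞⊞⊞
⊞⊞⊞⊞⊞⊞⊞⊞⊞⊞⊞
⊞⊞⊞⊞⊞⊞⊞⊞⊞⊞⊞
∙∘⊞⊛≋∙∙⊛???
⊛⊛⊞⊞⊞∘∘∘???
∘∘⊞∘∘⊚⊛⊞???
⊛⊛∙∘⊛∙⊛∙???
∘∘∘⊞⊛∘∙∙???
∘≋≋∘∘∙?????
???????????
???????????

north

⊞⊞⊞⊞⊞⊞⊞⊞⊞⊞⊞
⊞⊞⊞⊞⊞⊞⊞⊞⊞⊞⊞
⊞⊞⊞⊞⊞⊞⊞⊞⊞⊞⊞
⊞⊞⊞⊞⊞⊞⊞⊞⊞⊞⊞
∙∘⊞⊛≋∙∙⊛???
⊛⊛⊞⊞⊞⊚∘∘???
∘∘⊞∘∘∘⊛⊞???
⊛⊛∙∘⊛∙⊛∙???
∘∘∘⊞⊛∘∙∙???
∘≋≋∘∘∙?????
???????????

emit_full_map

∙∘⊞⊛∙∘⊞⊛≋∙∙⊛
∘⊛⊞∙⊛⊛⊞⊞⊞⊚∘∘
∙≋⊛∘∘∘⊞∘∘∘⊛⊞
⊞∘≋⊞⊛⊛∙∘⊛∙⊛∙
∘≋⊛⊛∘∘∘⊞⊛∘∙∙
???∘∘≋≋∘∘∙??

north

⊞⊞⊞⊞⊞⊞⊞⊞⊞⊞⊞
⊞⊞⊞⊞⊞⊞⊞⊞⊞⊞⊞
⊞⊞⊞⊞⊞⊞⊞⊞⊞⊞⊞
⊞⊞⊞⊞⊞⊞⊞⊞⊞⊞⊞
⊞⊞⊞⊞⊞⊞⊞⊞⊞⊞⊞
∙∘⊞⊛≋⊚∙⊛???
⊛⊛⊞⊞⊞∘∘∘???
∘∘⊞∘∘∘⊛⊞???
⊛⊛∙∘⊛∙⊛∙???
∘∘∘⊞⊛∘∙∙???
∘≋≋∘∘∙?????

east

⊞⊞⊞⊞⊞⊞⊞⊞⊞⊞⊞
⊞⊞⊞⊞⊞⊞⊞⊞⊞⊞⊞
⊞⊞⊞⊞⊞⊞⊞⊞⊞⊞⊞
⊞⊞⊞⊞⊞⊞⊞⊞⊞⊞⊞
⊞⊞⊞⊞⊞⊞⊞⊞⊞⊞⊞
∘⊞⊛≋∙⊚⊛∘???
⊛⊞⊞⊞∘∘∘∘???
∘⊞∘∘∘⊛⊞∘???
⊛∙∘⊛∙⊛∙????
∘∘⊞⊛∘∙∙????
≋≋∘∘∙??????

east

⊞⊞⊞⊞⊞⊞⊞⊞⊞⊞⊞
⊞⊞⊞⊞⊞⊞⊞⊞⊞⊞⊞
⊞⊞⊞⊞⊞⊞⊞⊞⊞⊞⊞
⊞⊞⊞⊞⊞⊞⊞⊞⊞⊞⊞
⊞⊞⊞⊞⊞⊞⊞⊞⊞⊞⊞
⊞⊛≋∙∙⊚∘∘???
⊞⊞⊞∘∘∘∘≋???
⊞∘∘∘⊛⊞∘∘???
∙∘⊛∙⊛∙?????
∘⊞⊛∘∙∙?????
≋∘∘∙???????

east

⊞⊞⊞⊞⊞⊞⊞⊞⊞⊞⊞
⊞⊞⊞⊞⊞⊞⊞⊞⊞⊞⊞
⊞⊞⊞⊞⊞⊞⊞⊞⊞⊞⊞
⊞⊞⊞⊞⊞⊞⊞⊞⊞⊞⊞
⊞⊞⊞⊞⊞⊞⊞⊞⊞⊞⊞
⊛≋∙∙⊛⊚∘⊛???
⊞⊞∘∘∘∘≋∘???
∘∘∘⊛⊞∘∘≋???
∘⊛∙⊛∙??????
⊞⊛∘∙∙??????
∘∘∙????????

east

⊞⊞⊞⊞⊞⊞⊞⊞⊞⊞⊞
⊞⊞⊞⊞⊞⊞⊞⊞⊞⊞⊞
⊞⊞⊞⊞⊞⊞⊞⊞⊞⊞⊞
⊞⊞⊞⊞⊞⊞⊞⊞⊞⊞⊞
⊞⊞⊞⊞⊞⊞⊞⊞⊞⊞⊞
≋∙∙⊛∘⊚⊛⊛??⊞
⊞∘∘∘∘≋∘⊛??⊞
∘∘⊛⊞∘∘≋≋??⊞
⊛∙⊛∙??????⊞
⊛∘∙∙??????⊞
∘∙????????⊞

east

⊞⊞⊞⊞⊞⊞⊞⊞⊞⊞⊞
⊞⊞⊞⊞⊞⊞⊞⊞⊞⊞⊞
⊞⊞⊞⊞⊞⊞⊞⊞⊞⊞⊞
⊞⊞⊞⊞⊞⊞⊞⊞⊞⊞⊞
⊞⊞⊞⊞⊞⊞⊞⊞⊞⊞⊞
∙∙⊛∘∘⊚⊛≋?⊞⊞
∘∘∘∘≋∘⊛⊞?⊞⊞
∘⊛⊞∘∘≋≋∙?⊞⊞
∙⊛∙??????⊞⊞
∘∙∙??????⊞⊞
∙????????⊞⊞

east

⊞⊞⊞⊞⊞⊞⊞⊞⊞⊞⊞
⊞⊞⊞⊞⊞⊞⊞⊞⊞⊞⊞
⊞⊞⊞⊞⊞⊞⊞⊞⊞⊞⊞
⊞⊞⊞⊞⊞⊞⊞⊞⊞⊞⊞
⊞⊞⊞⊞⊞⊞⊞⊞⊞⊞⊞
∙⊛∘∘⊛⊚≋∙⊞⊞⊞
∘∘∘≋∘⊛⊞∘⊞⊞⊞
⊛⊞∘∘≋≋∙∙⊞⊞⊞
⊛∙??????⊞⊞⊞
∙∙??????⊞⊞⊞
????????⊞⊞⊞

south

⊞⊞⊞⊞⊞⊞⊞⊞⊞⊞⊞
⊞⊞⊞⊞⊞⊞⊞⊞⊞⊞⊞
⊞⊞⊞⊞⊞⊞⊞⊞⊞⊞⊞
⊞⊞⊞⊞⊞⊞⊞⊞⊞⊞⊞
∙⊛∘∘⊛⊛≋∙⊞⊞⊞
∘∘∘≋∘⊚⊞∘⊞⊞⊞
⊛⊞∘∘≋≋∙∙⊞⊞⊞
⊛∙?∘∙∘⊛∘⊞⊞⊞
∙∙??????⊞⊞⊞
????????⊞⊞⊞
????????⊞⊞⊞

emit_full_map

∙∘⊞⊛∙∘⊞⊛≋∙∙⊛∘∘⊛⊛≋∙
∘⊛⊞∙⊛⊛⊞⊞⊞∘∘∘∘≋∘⊚⊞∘
∙≋⊛∘∘∘⊞∘∘∘⊛⊞∘∘≋≋∙∙
⊞∘≋⊞⊛⊛∙∘⊛∙⊛∙?∘∙∘⊛∘
∘≋⊛⊛∘∘∘⊞⊛∘∙∙??????
???∘∘≋≋∘∘∙????????

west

⊞⊞⊞⊞⊞⊞⊞⊞⊞⊞⊞
⊞⊞⊞⊞⊞⊞⊞⊞⊞⊞⊞
⊞⊞⊞⊞⊞⊞⊞⊞⊞⊞⊞
⊞⊞⊞⊞⊞⊞⊞⊞⊞⊞⊞
∙∙⊛∘∘⊛⊛≋∙⊞⊞
∘∘∘∘≋⊚⊛⊞∘⊞⊞
∘⊛⊞∘∘≋≋∙∙⊞⊞
∙⊛∙∙∘∙∘⊛∘⊞⊞
∘∙∙??????⊞⊞
∙????????⊞⊞
?????????⊞⊞

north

⊞⊞⊞⊞⊞⊞⊞⊞⊞⊞⊞
⊞⊞⊞⊞⊞⊞⊞⊞⊞⊞⊞
⊞⊞⊞⊞⊞⊞⊞⊞⊞⊞⊞
⊞⊞⊞⊞⊞⊞⊞⊞⊞⊞⊞
⊞⊞⊞⊞⊞⊞⊞⊞⊞⊞⊞
∙∙⊛∘∘⊚⊛≋∙⊞⊞
∘∘∘∘≋∘⊛⊞∘⊞⊞
∘⊛⊞∘∘≋≋∙∙⊞⊞
∙⊛∙∙∘∙∘⊛∘⊞⊞
∘∙∙??????⊞⊞
∙????????⊞⊞

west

⊞⊞⊞⊞⊞⊞⊞⊞⊞⊞⊞
⊞⊞⊞⊞⊞⊞⊞⊞⊞⊞⊞
⊞⊞⊞⊞⊞⊞⊞⊞⊞⊞⊞
⊞⊞⊞⊞⊞⊞⊞⊞⊞⊞⊞
⊞⊞⊞⊞⊞⊞⊞⊞⊞⊞⊞
≋∙∙⊛∘⊚⊛⊛≋∙⊞
⊞∘∘∘∘≋∘⊛⊞∘⊞
∘∘⊛⊞∘∘≋≋∙∙⊞
⊛∙⊛∙∙∘∙∘⊛∘⊞
⊛∘∙∙??????⊞
∘∙????????⊞

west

⊞⊞⊞⊞⊞⊞⊞⊞⊞⊞⊞
⊞⊞⊞⊞⊞⊞⊞⊞⊞⊞⊞
⊞⊞⊞⊞⊞⊞⊞⊞⊞⊞⊞
⊞⊞⊞⊞⊞⊞⊞⊞⊞⊞⊞
⊞⊞⊞⊞⊞⊞⊞⊞⊞⊞⊞
⊛≋∙∙⊛⊚∘⊛⊛≋∙
⊞⊞∘∘∘∘≋∘⊛⊞∘
∘∘∘⊛⊞∘∘≋≋∙∙
∘⊛∙⊛∙∙∘∙∘⊛∘
⊞⊛∘∙∙??????
∘∘∙????????

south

⊞⊞⊞⊞⊞⊞⊞⊞⊞⊞⊞
⊞⊞⊞⊞⊞⊞⊞⊞⊞⊞⊞
⊞⊞⊞⊞⊞⊞⊞⊞⊞⊞⊞
⊞⊞⊞⊞⊞⊞⊞⊞⊞⊞⊞
⊛≋∙∙⊛∘∘⊛⊛≋∙
⊞⊞∘∘∘⊚≋∘⊛⊞∘
∘∘∘⊛⊞∘∘≋≋∙∙
∘⊛∙⊛∙∙∘∙∘⊛∘
⊞⊛∘∙∙??????
∘∘∙????????
???????????

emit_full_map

∙∘⊞⊛∙∘⊞⊛≋∙∙⊛∘∘⊛⊛≋∙
∘⊛⊞∙⊛⊛⊞⊞⊞∘∘∘⊚≋∘⊛⊞∘
∙≋⊛∘∘∘⊞∘∘∘⊛⊞∘∘≋≋∙∙
⊞∘≋⊞⊛⊛∙∘⊛∙⊛∙∙∘∙∘⊛∘
∘≋⊛⊛∘∘∘⊞⊛∘∙∙??????
???∘∘≋≋∘∘∙????????
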